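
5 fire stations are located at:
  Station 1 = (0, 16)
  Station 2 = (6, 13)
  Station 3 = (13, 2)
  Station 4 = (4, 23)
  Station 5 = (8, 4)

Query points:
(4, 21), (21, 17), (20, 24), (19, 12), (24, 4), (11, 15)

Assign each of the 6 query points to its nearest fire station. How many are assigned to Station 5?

0

(4, 21) — d² to each: Station 1:41, Station 2:68, Station 3:442, Station 4:4, Station 5:305 → nearest is Station 4
(21, 17) — d² to each: Station 1:442, Station 2:241, Station 3:289, Station 4:325, Station 5:338 → nearest is Station 2
(20, 24) — d² to each: Station 1:464, Station 2:317, Station 3:533, Station 4:257, Station 5:544 → nearest is Station 4
(19, 12) — d² to each: Station 1:377, Station 2:170, Station 3:136, Station 4:346, Station 5:185 → nearest is Station 3
(24, 4) — d² to each: Station 1:720, Station 2:405, Station 3:125, Station 4:761, Station 5:256 → nearest is Station 3
(11, 15) — d² to each: Station 1:122, Station 2:29, Station 3:173, Station 4:113, Station 5:130 → nearest is Station 2
0 of the 6 points have Station 5 as nearest.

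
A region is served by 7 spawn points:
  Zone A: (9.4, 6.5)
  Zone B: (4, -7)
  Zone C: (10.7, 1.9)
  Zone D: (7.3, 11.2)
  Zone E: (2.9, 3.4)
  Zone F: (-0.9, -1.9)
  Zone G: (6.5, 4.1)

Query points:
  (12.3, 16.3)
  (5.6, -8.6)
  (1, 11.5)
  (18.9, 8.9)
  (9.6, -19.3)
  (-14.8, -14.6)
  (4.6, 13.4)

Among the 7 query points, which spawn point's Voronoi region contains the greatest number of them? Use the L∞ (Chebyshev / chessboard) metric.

Zone D

(12.3, 16.3) — d to each: Zone A:9.8, Zone B:23.3, Zone C:14.4, Zone D:5.1, Zone E:12.9, Zone F:18.2, Zone G:12.2 → nearest is Zone D
(5.6, -8.6) — d to each: Zone A:15.1, Zone B:1.6, Zone C:10.5, Zone D:19.8, Zone E:12, Zone F:6.7, Zone G:12.7 → nearest is Zone B
(1, 11.5) — d to each: Zone A:8.4, Zone B:18.5, Zone C:9.7, Zone D:6.3, Zone E:8.1, Zone F:13.4, Zone G:7.4 → nearest is Zone D
(18.9, 8.9) — d to each: Zone A:9.5, Zone B:15.9, Zone C:8.2, Zone D:11.6, Zone E:16, Zone F:19.8, Zone G:12.4 → nearest is Zone C
(9.6, -19.3) — d to each: Zone A:25.8, Zone B:12.3, Zone C:21.2, Zone D:30.5, Zone E:22.7, Zone F:17.4, Zone G:23.4 → nearest is Zone B
(-14.8, -14.6) — d to each: Zone A:24.2, Zone B:18.8, Zone C:25.5, Zone D:25.8, Zone E:18, Zone F:13.9, Zone G:21.3 → nearest is Zone F
(4.6, 13.4) — d to each: Zone A:6.9, Zone B:20.4, Zone C:11.5, Zone D:2.7, Zone E:10, Zone F:15.3, Zone G:9.3 → nearest is Zone D
Tally — Zone B:2, Zone C:1, Zone D:3, Zone F:1. Zone D captures the most (3).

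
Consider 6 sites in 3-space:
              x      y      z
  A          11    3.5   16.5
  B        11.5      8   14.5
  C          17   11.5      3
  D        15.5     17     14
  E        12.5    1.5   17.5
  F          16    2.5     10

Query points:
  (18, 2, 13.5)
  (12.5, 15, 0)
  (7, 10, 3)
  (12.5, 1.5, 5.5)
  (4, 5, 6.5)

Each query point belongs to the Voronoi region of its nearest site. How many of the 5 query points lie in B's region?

1

(18, 2, 13.5) — d² to each: A:60.25, B:79.25, C:201.5, D:231.5, E:46.5, F:16.5 → nearest is F
(12.5, 15, 0) — d² to each: A:406.75, B:260.25, C:41.5, D:209, E:488.5, F:268.5 → nearest is C
(7, 10, 3) — d² to each: A:240.5, B:156.5, C:102.25, D:242.25, E:312.75, F:186.25 → nearest is C
(12.5, 1.5, 5.5) — d² to each: A:127.25, B:124.25, C:126.5, D:321.5, E:144, F:33.5 → nearest is F
(4, 5, 6.5) — d² to each: A:151.25, B:129.25, C:223.5, D:332.5, E:205.5, F:162.5 → nearest is B
1 of the 5 points has B as nearest.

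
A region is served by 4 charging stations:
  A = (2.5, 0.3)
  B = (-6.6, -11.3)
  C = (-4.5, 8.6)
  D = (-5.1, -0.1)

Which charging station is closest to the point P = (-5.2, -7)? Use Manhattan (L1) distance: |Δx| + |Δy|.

d(P,A) = |-5.2−2.5| + |-7−0.3| = 7.7 + 7.3 = 15
d(P,B) = |-5.2−(-6.6)| + |-7−(-11.3)| = 1.4 + 4.3 = 5.7
d(P,C) = |-5.2−(-4.5)| + |-7−8.6| = 0.7 + 15.6 = 16.3
d(P,D) = |-5.2−(-5.1)| + |-7−(-0.1)| = 0.1 + 6.9 = 7
The smallest is to B, so P lies in the Voronoi region of B.

B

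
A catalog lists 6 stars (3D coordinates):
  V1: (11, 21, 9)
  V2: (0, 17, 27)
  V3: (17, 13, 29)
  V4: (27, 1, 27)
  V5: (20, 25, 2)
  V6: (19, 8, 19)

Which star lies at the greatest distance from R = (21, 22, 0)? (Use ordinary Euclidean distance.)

Compare squared distances (the ordering matches that of the actual distances):
|RV1|² = (21−11)² + (22−21)² + (0−9)² = 100 + 1 + 81 = 182
|RV2|² = (21−0)² + (22−17)² + (0−27)² = 441 + 25 + 729 = 1195
|RV3|² = (21−17)² + (22−13)² + (0−29)² = 16 + 81 + 841 = 938
|RV4|² = (21−27)² + (22−1)² + (0−27)² = 36 + 441 + 729 = 1206
|RV5|² = (21−20)² + (22−25)² + (0−2)² = 1 + 9 + 4 = 14
|RV6|² = (21−19)² + (22−8)² + (0−19)² = 4 + 196 + 361 = 561
The largest is to V4.

V4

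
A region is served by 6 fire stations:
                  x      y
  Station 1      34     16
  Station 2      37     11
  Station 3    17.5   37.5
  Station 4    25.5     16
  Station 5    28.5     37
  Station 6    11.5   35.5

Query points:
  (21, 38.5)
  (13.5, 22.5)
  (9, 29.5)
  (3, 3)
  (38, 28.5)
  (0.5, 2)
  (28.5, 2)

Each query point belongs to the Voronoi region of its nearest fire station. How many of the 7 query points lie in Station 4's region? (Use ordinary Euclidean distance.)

(21, 38.5) — d² to each: Station 1:675.25, Station 2:1012.25, Station 3:13.25, Station 4:526.5, Station 5:58.5, Station 6:99.25 → nearest is Station 3
(13.5, 22.5) — d² to each: Station 1:462.5, Station 2:684.5, Station 3:241, Station 4:186.25, Station 5:435.25, Station 6:173 → nearest is Station 6
(9, 29.5) — d² to each: Station 1:807.25, Station 2:1126.25, Station 3:136.25, Station 4:454.5, Station 5:436.5, Station 6:42.25 → nearest is Station 6
(3, 3) — d² to each: Station 1:1130, Station 2:1220, Station 3:1400.5, Station 4:675.25, Station 5:1806.25, Station 6:1128.5 → nearest is Station 4
(38, 28.5) — d² to each: Station 1:172.25, Station 2:307.25, Station 3:501.25, Station 4:312.5, Station 5:162.5, Station 6:751.25 → nearest is Station 5
(0.5, 2) — d² to each: Station 1:1318.25, Station 2:1413.25, Station 3:1549.25, Station 4:821, Station 5:2009, Station 6:1243.25 → nearest is Station 4
(28.5, 2) — d² to each: Station 1:226.25, Station 2:153.25, Station 3:1381.25, Station 4:205, Station 5:1225, Station 6:1411.25 → nearest is Station 2
2 of the 7 points have Station 4 as nearest.

2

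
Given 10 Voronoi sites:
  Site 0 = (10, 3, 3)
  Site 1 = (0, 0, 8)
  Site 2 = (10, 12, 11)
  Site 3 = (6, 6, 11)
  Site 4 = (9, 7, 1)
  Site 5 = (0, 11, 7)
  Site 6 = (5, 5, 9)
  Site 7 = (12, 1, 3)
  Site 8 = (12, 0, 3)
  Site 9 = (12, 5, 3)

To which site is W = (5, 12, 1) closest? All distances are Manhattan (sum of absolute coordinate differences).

d(W, Site 0) = 5 + 9 + 2 = 16
d(W, Site 1) = 5 + 12 + 7 = 24
d(W, Site 2) = 5 + 0 + 10 = 15
d(W, Site 3) = 1 + 6 + 10 = 17
d(W, Site 4) = 4 + 5 + 0 = 9
d(W, Site 5) = 5 + 1 + 6 = 12
d(W, Site 6) = 0 + 7 + 8 = 15
d(W, Site 7) = 7 + 11 + 2 = 20
d(W, Site 8) = 7 + 12 + 2 = 21
d(W, Site 9) = 7 + 7 + 2 = 16
Site 4 is nearest.

Site 4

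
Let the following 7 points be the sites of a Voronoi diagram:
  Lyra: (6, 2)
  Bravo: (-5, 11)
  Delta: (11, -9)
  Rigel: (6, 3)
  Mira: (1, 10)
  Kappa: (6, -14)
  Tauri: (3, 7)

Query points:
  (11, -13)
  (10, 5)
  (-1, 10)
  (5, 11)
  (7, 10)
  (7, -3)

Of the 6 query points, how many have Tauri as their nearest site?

(11, -13) — d² to each: Lyra:250, Bravo:832, Delta:16, Rigel:281, Mira:629, Kappa:26, Tauri:464 → nearest is Delta
(10, 5) — d² to each: Lyra:25, Bravo:261, Delta:197, Rigel:20, Mira:106, Kappa:377, Tauri:53 → nearest is Rigel
(-1, 10) — d² to each: Lyra:113, Bravo:17, Delta:505, Rigel:98, Mira:4, Kappa:625, Tauri:25 → nearest is Mira
(5, 11) — d² to each: Lyra:82, Bravo:100, Delta:436, Rigel:65, Mira:17, Kappa:626, Tauri:20 → nearest is Mira
(7, 10) — d² to each: Lyra:65, Bravo:145, Delta:377, Rigel:50, Mira:36, Kappa:577, Tauri:25 → nearest is Tauri
(7, -3) — d² to each: Lyra:26, Bravo:340, Delta:52, Rigel:37, Mira:205, Kappa:122, Tauri:116 → nearest is Lyra
1 of the 6 points has Tauri as nearest.

1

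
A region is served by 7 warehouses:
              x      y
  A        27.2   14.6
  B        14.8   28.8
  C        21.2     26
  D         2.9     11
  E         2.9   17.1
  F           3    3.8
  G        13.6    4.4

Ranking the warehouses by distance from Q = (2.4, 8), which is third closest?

E

Compare squared distances (the ordering matches that of the actual distances):
|QA|² = 615.04 + 43.56 = 658.6
|QB|² = 153.76 + 432.64 = 586.4
|QC|² = 353.44 + 324 = 677.44
|QD|² = 0.25 + 9 = 9.25
|QE|² = 0.25 + 82.81 = 83.06
|QF|² = 0.36 + 17.64 = 18
|QG|² = 125.44 + 12.96 = 138.4
Sorted ascending: D, F, E, G, … — the third-nearest is E.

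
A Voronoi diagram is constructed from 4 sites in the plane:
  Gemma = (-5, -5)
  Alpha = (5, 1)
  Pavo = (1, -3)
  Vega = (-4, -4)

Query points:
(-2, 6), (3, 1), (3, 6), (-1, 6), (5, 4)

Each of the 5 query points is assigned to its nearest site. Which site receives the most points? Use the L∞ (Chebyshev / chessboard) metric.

Alpha

(-2, 6) — d to each: Gemma:11, Alpha:7, Pavo:9, Vega:10 → nearest is Alpha
(3, 1) — d to each: Gemma:8, Alpha:2, Pavo:4, Vega:7 → nearest is Alpha
(3, 6) — d to each: Gemma:11, Alpha:5, Pavo:9, Vega:10 → nearest is Alpha
(-1, 6) — d to each: Gemma:11, Alpha:6, Pavo:9, Vega:10 → nearest is Alpha
(5, 4) — d to each: Gemma:10, Alpha:3, Pavo:7, Vega:9 → nearest is Alpha
Tally — Alpha:5. Alpha captures the most (5).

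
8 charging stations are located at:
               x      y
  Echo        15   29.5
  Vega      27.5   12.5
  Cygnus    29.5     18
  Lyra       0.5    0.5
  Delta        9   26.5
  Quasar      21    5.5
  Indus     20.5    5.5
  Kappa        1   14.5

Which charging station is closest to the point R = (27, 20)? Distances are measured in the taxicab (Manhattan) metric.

Cygnus

d(R, Echo) = |27−15| + |20−29.5| = 12 + 9.5 = 21.5
d(R, Vega) = |27−27.5| + |20−12.5| = 0.5 + 7.5 = 8
d(R, Cygnus) = |27−29.5| + |20−18| = 2.5 + 2 = 4.5
d(R, Lyra) = |27−0.5| + |20−0.5| = 26.5 + 19.5 = 46
d(R, Delta) = |27−9| + |20−26.5| = 18 + 6.5 = 24.5
d(R, Quasar) = |27−21| + |20−5.5| = 6 + 14.5 = 20.5
d(R, Indus) = |27−20.5| + |20−5.5| = 6.5 + 14.5 = 21
d(R, Kappa) = |27−1| + |20−14.5| = 26 + 5.5 = 31.5
The smallest is to Cygnus, so R lies in the Voronoi region of Cygnus.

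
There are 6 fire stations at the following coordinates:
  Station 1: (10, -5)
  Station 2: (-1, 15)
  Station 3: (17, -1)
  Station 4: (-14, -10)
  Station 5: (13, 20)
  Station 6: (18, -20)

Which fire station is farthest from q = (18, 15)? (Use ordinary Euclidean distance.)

Squared Euclidean distances:
d²(q, Station 1) = (18−10)² + (15−(-5))² = 64 + 400 = 464
d²(q, Station 2) = (18−(-1))² + (15−15)² = 361 + 0 = 361
d²(q, Station 3) = (18−17)² + (15−(-1))² = 1 + 256 = 257
d²(q, Station 4) = (18−(-14))² + (15−(-10))² = 1024 + 625 = 1649
d²(q, Station 5) = (18−13)² + (15−20)² = 25 + 25 = 50
d²(q, Station 6) = (18−18)² + (15−(-20))² = 0 + 1225 = 1225
The largest is to Station 4.

Station 4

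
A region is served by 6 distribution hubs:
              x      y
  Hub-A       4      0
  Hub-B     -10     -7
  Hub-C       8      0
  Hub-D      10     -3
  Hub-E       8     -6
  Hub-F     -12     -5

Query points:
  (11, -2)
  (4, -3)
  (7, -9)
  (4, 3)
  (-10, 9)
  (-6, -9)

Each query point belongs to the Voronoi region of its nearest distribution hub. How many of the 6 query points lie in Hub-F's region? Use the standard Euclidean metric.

(11, -2) — d² to each: Hub-A:53, Hub-B:466, Hub-C:13, Hub-D:2, Hub-E:25, Hub-F:538 → nearest is Hub-D
(4, -3) — d² to each: Hub-A:9, Hub-B:212, Hub-C:25, Hub-D:36, Hub-E:25, Hub-F:260 → nearest is Hub-A
(7, -9) — d² to each: Hub-A:90, Hub-B:293, Hub-C:82, Hub-D:45, Hub-E:10, Hub-F:377 → nearest is Hub-E
(4, 3) — d² to each: Hub-A:9, Hub-B:296, Hub-C:25, Hub-D:72, Hub-E:97, Hub-F:320 → nearest is Hub-A
(-10, 9) — d² to each: Hub-A:277, Hub-B:256, Hub-C:405, Hub-D:544, Hub-E:549, Hub-F:200 → nearest is Hub-F
(-6, -9) — d² to each: Hub-A:181, Hub-B:20, Hub-C:277, Hub-D:292, Hub-E:205, Hub-F:52 → nearest is Hub-B
1 of the 6 points has Hub-F as nearest.

1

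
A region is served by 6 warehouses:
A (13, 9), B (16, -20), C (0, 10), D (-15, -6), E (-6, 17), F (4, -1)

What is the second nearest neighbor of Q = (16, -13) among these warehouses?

Since √ is increasing, it suffices to compare squared distances:
|QA|² = (16−13)² + (-13−9)² = 9 + 484 = 493
|QB|² = (16−16)² + (-13−(-20))² = 0 + 49 = 49
|QC|² = (16−0)² + (-13−10)² = 256 + 529 = 785
|QD|² = (16−(-15))² + (-13−(-6))² = 961 + 49 = 1010
|QE|² = (16−(-6))² + (-13−17)² = 484 + 900 = 1384
|QF|² = (16−4)² + (-13−(-1))² = 144 + 144 = 288
Sorted ascending: B, F, A, … — the second-nearest is F.

F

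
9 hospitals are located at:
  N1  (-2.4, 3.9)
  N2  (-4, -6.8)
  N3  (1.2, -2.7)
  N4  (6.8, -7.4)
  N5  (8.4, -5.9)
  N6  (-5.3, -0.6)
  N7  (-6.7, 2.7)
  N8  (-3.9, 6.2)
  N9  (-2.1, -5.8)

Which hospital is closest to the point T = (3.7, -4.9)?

Since √ is increasing, it suffices to compare squared distances:
|TN1|² = 37.21 + 77.44 = 114.65
|TN2|² = 59.29 + 3.61 = 62.9
|TN3|² = 6.25 + 4.84 = 11.09
|TN4|² = 9.61 + 6.25 = 15.86
|TN5|² = 22.09 + 1 = 23.09
|TN6|² = 81 + 18.49 = 99.49
|TN7|² = 108.16 + 57.76 = 165.92
|TN8|² = 57.76 + 123.21 = 180.97
|TN9|² = 33.64 + 0.81 = 34.45
N3 is nearest.

N3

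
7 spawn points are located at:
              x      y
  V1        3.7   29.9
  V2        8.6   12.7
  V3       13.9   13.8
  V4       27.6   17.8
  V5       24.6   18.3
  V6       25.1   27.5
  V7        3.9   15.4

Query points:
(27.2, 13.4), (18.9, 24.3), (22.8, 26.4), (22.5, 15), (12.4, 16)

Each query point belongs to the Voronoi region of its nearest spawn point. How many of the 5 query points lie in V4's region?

1

(27.2, 13.4) — d² to each: V1:824.5, V2:346.45, V3:177.05, V4:19.52, V5:30.77, V6:203.22, V7:546.89 → nearest is V4
(18.9, 24.3) — d² to each: V1:262.4, V2:240.65, V3:135.25, V4:117.94, V5:68.49, V6:48.68, V7:304.21 → nearest is V6
(22.8, 26.4) — d² to each: V1:377.06, V2:389.33, V3:237.97, V4:97, V5:68.85, V6:6.5, V7:478.21 → nearest is V6
(22.5, 15) — d² to each: V1:575.45, V2:198.5, V3:75.4, V4:33.85, V5:15.3, V6:163.01, V7:346.12 → nearest is V5
(12.4, 16) — d² to each: V1:268.9, V2:25.33, V3:7.09, V4:234.28, V5:154.13, V6:293.54, V7:72.61 → nearest is V3
1 of the 5 points has V4 as nearest.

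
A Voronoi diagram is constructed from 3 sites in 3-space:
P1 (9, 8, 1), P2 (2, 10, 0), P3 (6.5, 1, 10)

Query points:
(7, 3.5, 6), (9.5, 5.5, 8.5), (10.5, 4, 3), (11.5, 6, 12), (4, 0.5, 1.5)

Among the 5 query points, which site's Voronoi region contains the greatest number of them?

(7, 3.5, 6) — d² to each: P1:49.25, P2:103.25, P3:22.5 → nearest is P3
(9.5, 5.5, 8.5) — d² to each: P1:62.75, P2:148.75, P3:31.5 → nearest is P3
(10.5, 4, 3) — d² to each: P1:22.25, P2:117.25, P3:74 → nearest is P1
(11.5, 6, 12) — d² to each: P1:131.25, P2:250.25, P3:54 → nearest is P3
(4, 0.5, 1.5) — d² to each: P1:81.5, P2:96.5, P3:78.75 → nearest is P3
Tally — P1:1, P3:4. P3 captures the most (4).

P3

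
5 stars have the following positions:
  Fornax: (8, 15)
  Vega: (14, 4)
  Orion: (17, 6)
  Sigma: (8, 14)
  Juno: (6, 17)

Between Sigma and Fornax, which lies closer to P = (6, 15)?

Compare squared distances:
d²(P, Sigma) = (6−8)² + (15−14)² = 4 + 1 = 5
d²(P, Fornax) = (6−8)² + (15−15)² = 4 + 0 = 4
5 > 4, so Fornax is closer.

Fornax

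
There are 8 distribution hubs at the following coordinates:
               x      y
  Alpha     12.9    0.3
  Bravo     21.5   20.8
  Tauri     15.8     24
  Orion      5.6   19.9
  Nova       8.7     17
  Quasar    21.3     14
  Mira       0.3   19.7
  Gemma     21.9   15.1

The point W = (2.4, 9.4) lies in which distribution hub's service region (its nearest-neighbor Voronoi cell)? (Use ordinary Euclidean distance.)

Nova

Squared Euclidean distances:
d²(W, Alpha) = 110.25 + 82.81 = 193.06
d²(W, Bravo) = 364.81 + 129.96 = 494.77
d²(W, Tauri) = 179.56 + 213.16 = 392.72
d²(W, Orion) = 10.24 + 110.25 = 120.49
d²(W, Nova) = 39.69 + 57.76 = 97.45
d²(W, Quasar) = 357.21 + 21.16 = 378.37
d²(W, Mira) = 4.41 + 106.09 = 110.5
d²(W, Gemma) = 380.25 + 32.49 = 412.74
Nova is nearest.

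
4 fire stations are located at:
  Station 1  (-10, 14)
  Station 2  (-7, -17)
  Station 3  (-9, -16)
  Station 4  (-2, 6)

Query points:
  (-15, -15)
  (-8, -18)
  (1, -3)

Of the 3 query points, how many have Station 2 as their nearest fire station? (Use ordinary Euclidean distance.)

(-15, -15) — d² to each: Station 1:866, Station 2:68, Station 3:37, Station 4:610 → nearest is Station 3
(-8, -18) — d² to each: Station 1:1028, Station 2:2, Station 3:5, Station 4:612 → nearest is Station 2
(1, -3) — d² to each: Station 1:410, Station 2:260, Station 3:269, Station 4:90 → nearest is Station 4
1 of the 3 points has Station 2 as nearest.

1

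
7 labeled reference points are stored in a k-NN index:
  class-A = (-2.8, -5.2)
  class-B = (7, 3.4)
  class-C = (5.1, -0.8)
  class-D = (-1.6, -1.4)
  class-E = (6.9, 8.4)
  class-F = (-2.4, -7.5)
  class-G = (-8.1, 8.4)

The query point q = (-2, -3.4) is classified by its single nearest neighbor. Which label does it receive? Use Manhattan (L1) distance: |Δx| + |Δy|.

d(q, class-A) = 0.8 + 1.8 = 2.6
d(q, class-B) = 9 + 6.8 = 15.8
d(q, class-C) = 7.1 + 2.6 = 9.7
d(q, class-D) = 0.4 + 2 = 2.4
d(q, class-E) = 8.9 + 11.8 = 20.7
d(q, class-F) = 0.4 + 4.1 = 4.5
d(q, class-G) = 6.1 + 11.8 = 17.9
class-D is nearest.

class-D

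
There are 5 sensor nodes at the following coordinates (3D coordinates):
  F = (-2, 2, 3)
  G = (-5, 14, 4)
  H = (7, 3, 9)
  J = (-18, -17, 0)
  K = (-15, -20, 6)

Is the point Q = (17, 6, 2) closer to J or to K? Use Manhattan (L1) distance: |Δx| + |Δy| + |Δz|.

d(Q,J) = |17−(-18)| + |6−(-17)| + |2−0| = 35 + 23 + 2 = 60
d(Q,K) = |17−(-15)| + |6−(-20)| + |2−6| = 32 + 26 + 4 = 62
60 < 62, so J is closer.

J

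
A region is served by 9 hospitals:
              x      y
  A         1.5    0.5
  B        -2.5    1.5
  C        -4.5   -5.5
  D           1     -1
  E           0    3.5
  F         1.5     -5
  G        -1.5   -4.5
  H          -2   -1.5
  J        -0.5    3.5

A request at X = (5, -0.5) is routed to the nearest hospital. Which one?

A

Compare squared distances (the ordering matches that of the actual distances):
|XA|² = (5−1.5)² + (-0.5−0.5)² = 12.25 + 1 = 13.25
|XB|² = (5−(-2.5))² + (-0.5−1.5)² = 56.25 + 4 = 60.25
|XC|² = (5−(-4.5))² + (-0.5−(-5.5))² = 90.25 + 25 = 115.25
|XD|² = (5−1)² + (-0.5−(-1))² = 16 + 0.25 = 16.25
|XE|² = (5−0)² + (-0.5−3.5)² = 25 + 16 = 41
|XF|² = (5−1.5)² + (-0.5−(-5))² = 12.25 + 20.25 = 32.5
|XG|² = (5−(-1.5))² + (-0.5−(-4.5))² = 42.25 + 16 = 58.25
|XH|² = (5−(-2))² + (-0.5−(-1.5))² = 49 + 1 = 50
|XJ|² = (5−(-0.5))² + (-0.5−3.5)² = 30.25 + 16 = 46.25
A is nearest.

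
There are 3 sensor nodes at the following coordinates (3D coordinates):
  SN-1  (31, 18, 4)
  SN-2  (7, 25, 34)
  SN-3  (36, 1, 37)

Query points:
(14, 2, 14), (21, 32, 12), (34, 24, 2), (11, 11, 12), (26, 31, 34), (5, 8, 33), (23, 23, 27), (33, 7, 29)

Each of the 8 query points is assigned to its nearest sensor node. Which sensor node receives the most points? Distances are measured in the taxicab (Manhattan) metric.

(14, 2, 14) — d to each: SN-1:43, SN-2:50, SN-3:46 → nearest is SN-1
(21, 32, 12) — d to each: SN-1:32, SN-2:43, SN-3:71 → nearest is SN-1
(34, 24, 2) — d to each: SN-1:11, SN-2:60, SN-3:60 → nearest is SN-1
(11, 11, 12) — d to each: SN-1:35, SN-2:40, SN-3:60 → nearest is SN-1
(26, 31, 34) — d to each: SN-1:48, SN-2:25, SN-3:43 → nearest is SN-2
(5, 8, 33) — d to each: SN-1:65, SN-2:20, SN-3:42 → nearest is SN-2
(23, 23, 27) — d to each: SN-1:36, SN-2:25, SN-3:45 → nearest is SN-2
(33, 7, 29) — d to each: SN-1:38, SN-2:49, SN-3:17 → nearest is SN-3
Tally — SN-1:4, SN-2:3, SN-3:1. SN-1 captures the most (4).

SN-1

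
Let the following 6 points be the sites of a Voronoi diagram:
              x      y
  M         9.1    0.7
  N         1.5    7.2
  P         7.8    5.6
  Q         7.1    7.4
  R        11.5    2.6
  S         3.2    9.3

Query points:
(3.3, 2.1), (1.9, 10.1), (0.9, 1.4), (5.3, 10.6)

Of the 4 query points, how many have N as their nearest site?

2

(3.3, 2.1) — d² to each: M:35.6, N:29.25, P:32.5, Q:42.53, R:67.49, S:51.85 → nearest is N
(1.9, 10.1) — d² to each: M:140.2, N:8.57, P:55.06, Q:34.33, R:148.41, S:2.33 → nearest is S
(0.9, 1.4) — d² to each: M:67.73, N:34, P:65.25, Q:74.44, R:113.8, S:67.7 → nearest is N
(5.3, 10.6) — d² to each: M:112.45, N:26, P:31.25, Q:13.48, R:102.44, S:6.1 → nearest is S
2 of the 4 points have N as nearest.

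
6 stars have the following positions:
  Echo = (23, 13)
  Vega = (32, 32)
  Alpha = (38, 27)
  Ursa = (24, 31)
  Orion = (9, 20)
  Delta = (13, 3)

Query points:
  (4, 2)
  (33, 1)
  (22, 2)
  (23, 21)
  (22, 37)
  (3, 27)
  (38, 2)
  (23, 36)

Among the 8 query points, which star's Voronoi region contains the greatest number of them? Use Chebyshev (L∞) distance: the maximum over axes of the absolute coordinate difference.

(4, 2) — d to each: Echo:19, Vega:30, Alpha:34, Ursa:29, Orion:18, Delta:9 → nearest is Delta
(33, 1) — d to each: Echo:12, Vega:31, Alpha:26, Ursa:30, Orion:24, Delta:20 → nearest is Echo
(22, 2) — d to each: Echo:11, Vega:30, Alpha:25, Ursa:29, Orion:18, Delta:9 → nearest is Delta
(23, 21) — d to each: Echo:8, Vega:11, Alpha:15, Ursa:10, Orion:14, Delta:18 → nearest is Echo
(22, 37) — d to each: Echo:24, Vega:10, Alpha:16, Ursa:6, Orion:17, Delta:34 → nearest is Ursa
(3, 27) — d to each: Echo:20, Vega:29, Alpha:35, Ursa:21, Orion:7, Delta:24 → nearest is Orion
(38, 2) — d to each: Echo:15, Vega:30, Alpha:25, Ursa:29, Orion:29, Delta:25 → nearest is Echo
(23, 36) — d to each: Echo:23, Vega:9, Alpha:15, Ursa:5, Orion:16, Delta:33 → nearest is Ursa
Tally — Echo:3, Ursa:2, Orion:1, Delta:2. Echo captures the most (3).

Echo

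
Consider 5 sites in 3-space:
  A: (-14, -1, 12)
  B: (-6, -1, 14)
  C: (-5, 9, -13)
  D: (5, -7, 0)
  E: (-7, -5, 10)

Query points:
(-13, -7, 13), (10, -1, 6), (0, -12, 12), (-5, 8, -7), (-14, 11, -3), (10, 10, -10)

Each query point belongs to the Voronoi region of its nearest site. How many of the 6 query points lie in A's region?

(-13, -7, 13) — d² to each: A:38, B:86, C:996, D:493, E:49 → nearest is A
(10, -1, 6) — d² to each: A:612, B:320, C:686, D:97, E:321 → nearest is D
(0, -12, 12) — d² to each: A:317, B:161, C:1091, D:194, E:102 → nearest is E
(-5, 8, -7) — d² to each: A:523, B:523, C:37, D:374, E:462 → nearest is C
(-14, 11, -3) — d² to each: A:369, B:497, C:185, D:694, E:474 → nearest is C
(10, 10, -10) — d² to each: A:1181, B:953, C:235, D:414, E:914 → nearest is C
1 of the 6 points has A as nearest.

1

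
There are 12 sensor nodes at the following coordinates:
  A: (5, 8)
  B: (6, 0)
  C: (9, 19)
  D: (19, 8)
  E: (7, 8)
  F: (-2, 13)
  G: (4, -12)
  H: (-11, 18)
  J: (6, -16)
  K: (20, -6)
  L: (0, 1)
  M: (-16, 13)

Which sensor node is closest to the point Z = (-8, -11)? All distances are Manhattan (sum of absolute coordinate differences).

d(Z,A) = 13 + 19 = 32
d(Z,B) = 14 + 11 = 25
d(Z,C) = 17 + 30 = 47
d(Z,D) = 27 + 19 = 46
d(Z,E) = 15 + 19 = 34
d(Z,F) = 6 + 24 = 30
d(Z,G) = 12 + 1 = 13
d(Z,H) = 3 + 29 = 32
d(Z,J) = 14 + 5 = 19
d(Z,K) = 28 + 5 = 33
d(Z,L) = 8 + 12 = 20
d(Z,M) = 8 + 24 = 32
Minimum is at G.

G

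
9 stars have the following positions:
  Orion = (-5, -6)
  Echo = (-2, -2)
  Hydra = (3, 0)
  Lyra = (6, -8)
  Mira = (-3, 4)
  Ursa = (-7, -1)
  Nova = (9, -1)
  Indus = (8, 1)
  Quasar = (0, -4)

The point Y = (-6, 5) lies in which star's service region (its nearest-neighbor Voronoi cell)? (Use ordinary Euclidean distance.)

Mira

Squared Euclidean distances:
d²(Y, Orion) = (-6−(-5))² + (5−(-6))² = 1 + 121 = 122
d²(Y, Echo) = (-6−(-2))² + (5−(-2))² = 16 + 49 = 65
d²(Y, Hydra) = (-6−3)² + (5−0)² = 81 + 25 = 106
d²(Y, Lyra) = (-6−6)² + (5−(-8))² = 144 + 169 = 313
d²(Y, Mira) = (-6−(-3))² + (5−4)² = 9 + 1 = 10
d²(Y, Ursa) = (-6−(-7))² + (5−(-1))² = 1 + 36 = 37
d²(Y, Nova) = (-6−9)² + (5−(-1))² = 225 + 36 = 261
d²(Y, Indus) = (-6−8)² + (5−1)² = 196 + 16 = 212
d²(Y, Quasar) = (-6−0)² + (5−(-4))² = 36 + 81 = 117
The smallest is to Mira, so Y lies in the Voronoi region of Mira.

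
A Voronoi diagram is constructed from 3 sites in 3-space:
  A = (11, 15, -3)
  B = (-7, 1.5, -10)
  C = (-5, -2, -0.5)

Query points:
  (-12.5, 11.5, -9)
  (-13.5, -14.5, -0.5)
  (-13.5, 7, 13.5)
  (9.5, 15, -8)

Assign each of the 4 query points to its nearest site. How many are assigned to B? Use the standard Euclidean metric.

1

(-12.5, 11.5, -9) — d² to each: A:600.5, B:131.25, C:310.75 → nearest is B
(-13.5, -14.5, -0.5) — d² to each: A:1476.75, B:388.5, C:228.5 → nearest is C
(-13.5, 7, 13.5) — d² to each: A:936.5, B:624.75, C:349.25 → nearest is C
(9.5, 15, -8) — d² to each: A:27.25, B:458.5, C:555.5 → nearest is A
1 of the 4 points has B as nearest.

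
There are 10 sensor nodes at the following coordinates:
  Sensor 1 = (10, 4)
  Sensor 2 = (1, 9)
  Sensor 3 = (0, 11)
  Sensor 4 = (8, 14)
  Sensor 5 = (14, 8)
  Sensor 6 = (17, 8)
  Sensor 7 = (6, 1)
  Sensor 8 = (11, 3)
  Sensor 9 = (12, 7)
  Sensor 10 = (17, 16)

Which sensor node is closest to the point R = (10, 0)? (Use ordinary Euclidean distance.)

Since √ is increasing, it suffices to compare squared distances:
d²(R, Sensor 1) = 0 + 16 = 16
d²(R, Sensor 2) = 81 + 81 = 162
d²(R, Sensor 3) = 100 + 121 = 221
d²(R, Sensor 4) = 4 + 196 = 200
d²(R, Sensor 5) = 16 + 64 = 80
d²(R, Sensor 6) = 49 + 64 = 113
d²(R, Sensor 7) = 16 + 1 = 17
d²(R, Sensor 8) = 1 + 9 = 10
d²(R, Sensor 9) = 4 + 49 = 53
d²(R, Sensor 10) = 49 + 256 = 305
Minimum is at Sensor 8.

Sensor 8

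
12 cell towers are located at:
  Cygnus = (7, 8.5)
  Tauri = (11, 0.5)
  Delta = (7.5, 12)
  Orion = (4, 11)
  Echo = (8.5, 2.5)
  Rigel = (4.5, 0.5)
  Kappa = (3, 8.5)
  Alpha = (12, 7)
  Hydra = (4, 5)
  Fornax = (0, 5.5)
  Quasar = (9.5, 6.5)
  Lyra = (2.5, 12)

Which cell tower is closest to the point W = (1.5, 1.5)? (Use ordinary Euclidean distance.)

Rigel

Squared Euclidean distances:
d²(W, Cygnus) = 30.25 + 49 = 79.25
d²(W, Tauri) = 90.25 + 1 = 91.25
d²(W, Delta) = 36 + 110.25 = 146.25
d²(W, Orion) = 6.25 + 90.25 = 96.5
d²(W, Echo) = 49 + 1 = 50
d²(W, Rigel) = 9 + 1 = 10
d²(W, Kappa) = 2.25 + 49 = 51.25
d²(W, Alpha) = 110.25 + 30.25 = 140.5
d²(W, Hydra) = 6.25 + 12.25 = 18.5
d²(W, Fornax) = 2.25 + 16 = 18.25
d²(W, Quasar) = 64 + 25 = 89
d²(W, Lyra) = 1 + 110.25 = 111.25
The smallest is to Rigel, so W lies in the Voronoi region of Rigel.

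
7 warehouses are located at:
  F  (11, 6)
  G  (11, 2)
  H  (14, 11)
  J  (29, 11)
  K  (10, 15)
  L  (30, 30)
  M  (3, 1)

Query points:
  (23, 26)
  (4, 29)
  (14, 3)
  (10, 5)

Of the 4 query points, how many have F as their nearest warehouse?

1

(23, 26) — d² to each: F:544, G:720, H:306, J:261, K:290, L:65, M:1025 → nearest is L
(4, 29) — d² to each: F:578, G:778, H:424, J:949, K:232, L:677, M:785 → nearest is K
(14, 3) — d² to each: F:18, G:10, H:64, J:289, K:160, L:985, M:125 → nearest is G
(10, 5) — d² to each: F:2, G:10, H:52, J:397, K:100, L:1025, M:65 → nearest is F
1 of the 4 points has F as nearest.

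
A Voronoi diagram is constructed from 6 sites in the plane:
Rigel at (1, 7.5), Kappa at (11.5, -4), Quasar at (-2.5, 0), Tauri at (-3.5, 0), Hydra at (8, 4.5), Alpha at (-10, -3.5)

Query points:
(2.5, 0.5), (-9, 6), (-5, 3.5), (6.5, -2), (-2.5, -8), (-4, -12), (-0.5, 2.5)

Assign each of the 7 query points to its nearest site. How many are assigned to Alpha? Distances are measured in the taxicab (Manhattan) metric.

(2.5, 0.5) — d to each: Rigel:8.5, Kappa:13.5, Quasar:5.5, Tauri:6.5, Hydra:9.5, Alpha:16.5 → nearest is Quasar
(-9, 6) — d to each: Rigel:11.5, Kappa:30.5, Quasar:12.5, Tauri:11.5, Hydra:18.5, Alpha:10.5 → nearest is Alpha
(-5, 3.5) — d to each: Rigel:10, Kappa:24, Quasar:6, Tauri:5, Hydra:14, Alpha:12 → nearest is Tauri
(6.5, -2) — d to each: Rigel:15, Kappa:7, Quasar:11, Tauri:12, Hydra:8, Alpha:18 → nearest is Kappa
(-2.5, -8) — d to each: Rigel:19, Kappa:18, Quasar:8, Tauri:9, Hydra:23, Alpha:12 → nearest is Quasar
(-4, -12) — d to each: Rigel:24.5, Kappa:23.5, Quasar:13.5, Tauri:12.5, Hydra:28.5, Alpha:14.5 → nearest is Tauri
(-0.5, 2.5) — d to each: Rigel:6.5, Kappa:18.5, Quasar:4.5, Tauri:5.5, Hydra:10.5, Alpha:15.5 → nearest is Quasar
1 of the 7 points has Alpha as nearest.

1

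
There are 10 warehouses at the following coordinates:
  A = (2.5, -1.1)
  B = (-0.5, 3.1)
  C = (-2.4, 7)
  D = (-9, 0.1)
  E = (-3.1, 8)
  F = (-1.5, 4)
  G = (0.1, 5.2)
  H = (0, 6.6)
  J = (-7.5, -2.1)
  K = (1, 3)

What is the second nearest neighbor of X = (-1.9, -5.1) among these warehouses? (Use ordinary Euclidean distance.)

J

Compare squared distances (the ordering matches that of the actual distances):
|XA|² = (-1.9−2.5)² + (-5.1−(-1.1))² = 19.36 + 16 = 35.36
|XB|² = (-1.9−(-0.5))² + (-5.1−3.1)² = 1.96 + 67.24 = 69.2
|XC|² = (-1.9−(-2.4))² + (-5.1−7)² = 0.25 + 146.41 = 146.66
|XD|² = (-1.9−(-9))² + (-5.1−0.1)² = 50.41 + 27.04 = 77.45
|XE|² = (-1.9−(-3.1))² + (-5.1−8)² = 1.44 + 171.61 = 173.05
|XF|² = (-1.9−(-1.5))² + (-5.1−4)² = 0.16 + 82.81 = 82.97
|XG|² = (-1.9−0.1)² + (-5.1−5.2)² = 4 + 106.09 = 110.09
|XH|² = (-1.9−0)² + (-5.1−6.6)² = 3.61 + 136.89 = 140.5
|XJ|² = (-1.9−(-7.5))² + (-5.1−(-2.1))² = 31.36 + 9 = 40.36
|XK|² = (-1.9−1)² + (-5.1−3)² = 8.41 + 65.61 = 74.02
Sorted ascending: A, J, B, … — the second-nearest is J.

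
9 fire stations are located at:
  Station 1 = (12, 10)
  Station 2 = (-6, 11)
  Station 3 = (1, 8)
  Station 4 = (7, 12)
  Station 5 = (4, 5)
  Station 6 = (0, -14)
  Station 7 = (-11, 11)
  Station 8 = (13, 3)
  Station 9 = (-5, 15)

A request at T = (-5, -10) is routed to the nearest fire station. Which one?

Station 6

Compare squared distances (the ordering matches that of the actual distances):
d²(T, Station 1) = 289 + 400 = 689
d²(T, Station 2) = 1 + 441 = 442
d²(T, Station 3) = 36 + 324 = 360
d²(T, Station 4) = 144 + 484 = 628
d²(T, Station 5) = 81 + 225 = 306
d²(T, Station 6) = 25 + 16 = 41
d²(T, Station 7) = 36 + 441 = 477
d²(T, Station 8) = 324 + 169 = 493
d²(T, Station 9) = 0 + 625 = 625
Station 6 is nearest.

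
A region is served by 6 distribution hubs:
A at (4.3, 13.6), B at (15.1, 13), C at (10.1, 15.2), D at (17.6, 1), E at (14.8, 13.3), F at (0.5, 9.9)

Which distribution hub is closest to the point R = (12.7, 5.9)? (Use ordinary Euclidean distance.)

D

Compare squared distances (the ordering matches that of the actual distances):
|RA|² = (12.7−4.3)² + (5.9−13.6)² = 70.56 + 59.29 = 129.85
|RB|² = (12.7−15.1)² + (5.9−13)² = 5.76 + 50.41 = 56.17
|RC|² = (12.7−10.1)² + (5.9−15.2)² = 6.76 + 86.49 = 93.25
|RD|² = (12.7−17.6)² + (5.9−1)² = 24.01 + 24.01 = 48.02
|RE|² = (12.7−14.8)² + (5.9−13.3)² = 4.41 + 54.76 = 59.17
|RF|² = (12.7−0.5)² + (5.9−9.9)² = 148.84 + 16 = 164.84
The smallest is to D, so R lies in the Voronoi region of D.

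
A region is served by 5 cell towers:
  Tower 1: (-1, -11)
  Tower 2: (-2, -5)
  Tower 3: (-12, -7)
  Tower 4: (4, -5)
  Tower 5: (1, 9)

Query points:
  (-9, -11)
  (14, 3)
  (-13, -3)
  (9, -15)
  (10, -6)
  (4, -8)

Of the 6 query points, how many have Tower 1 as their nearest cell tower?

1

(-9, -11) — d² to each: Tower 1:64, Tower 2:85, Tower 3:25, Tower 4:205, Tower 5:500 → nearest is Tower 3
(14, 3) — d² to each: Tower 1:421, Tower 2:320, Tower 3:776, Tower 4:164, Tower 5:205 → nearest is Tower 4
(-13, -3) — d² to each: Tower 1:208, Tower 2:125, Tower 3:17, Tower 4:293, Tower 5:340 → nearest is Tower 3
(9, -15) — d² to each: Tower 1:116, Tower 2:221, Tower 3:505, Tower 4:125, Tower 5:640 → nearest is Tower 1
(10, -6) — d² to each: Tower 1:146, Tower 2:145, Tower 3:485, Tower 4:37, Tower 5:306 → nearest is Tower 4
(4, -8) — d² to each: Tower 1:34, Tower 2:45, Tower 3:257, Tower 4:9, Tower 5:298 → nearest is Tower 4
1 of the 6 points has Tower 1 as nearest.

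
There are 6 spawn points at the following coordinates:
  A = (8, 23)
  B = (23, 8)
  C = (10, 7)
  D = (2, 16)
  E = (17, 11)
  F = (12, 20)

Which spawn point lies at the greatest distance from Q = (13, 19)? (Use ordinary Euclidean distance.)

Squared Euclidean distances:
|QA|² = (13−8)² + (19−23)² = 25 + 16 = 41
|QB|² = (13−23)² + (19−8)² = 100 + 121 = 221
|QC|² = (13−10)² + (19−7)² = 9 + 144 = 153
|QD|² = (13−2)² + (19−16)² = 121 + 9 = 130
|QE|² = (13−17)² + (19−11)² = 16 + 64 = 80
|QF|² = (13−12)² + (19−20)² = 1 + 1 = 2
The largest is to B.

B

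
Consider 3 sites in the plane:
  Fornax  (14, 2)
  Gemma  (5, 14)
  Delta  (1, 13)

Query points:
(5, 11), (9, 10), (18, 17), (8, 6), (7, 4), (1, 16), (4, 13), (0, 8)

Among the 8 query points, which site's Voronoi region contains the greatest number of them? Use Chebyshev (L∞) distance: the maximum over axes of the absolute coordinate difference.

(5, 11) — d to each: Fornax:9, Gemma:3, Delta:4 → nearest is Gemma
(9, 10) — d to each: Fornax:8, Gemma:4, Delta:8 → nearest is Gemma
(18, 17) — d to each: Fornax:15, Gemma:13, Delta:17 → nearest is Gemma
(8, 6) — d to each: Fornax:6, Gemma:8, Delta:7 → nearest is Fornax
(7, 4) — d to each: Fornax:7, Gemma:10, Delta:9 → nearest is Fornax
(1, 16) — d to each: Fornax:14, Gemma:4, Delta:3 → nearest is Delta
(4, 13) — d to each: Fornax:11, Gemma:1, Delta:3 → nearest is Gemma
(0, 8) — d to each: Fornax:14, Gemma:6, Delta:5 → nearest is Delta
Tally — Fornax:2, Gemma:4, Delta:2. Gemma captures the most (4).

Gemma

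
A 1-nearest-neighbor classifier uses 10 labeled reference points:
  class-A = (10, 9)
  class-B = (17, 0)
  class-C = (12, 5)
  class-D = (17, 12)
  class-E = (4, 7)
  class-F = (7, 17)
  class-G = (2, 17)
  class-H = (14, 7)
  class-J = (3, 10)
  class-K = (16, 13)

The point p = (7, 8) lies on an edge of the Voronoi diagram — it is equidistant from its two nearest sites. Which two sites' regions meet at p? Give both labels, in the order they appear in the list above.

Squared distances from p to each site:
d²(p, class-A) = 9 + 1 = 10
d²(p, class-B) = 100 + 64 = 164
d²(p, class-C) = 25 + 9 = 34
d²(p, class-D) = 100 + 16 = 116
d²(p, class-E) = 9 + 1 = 10
d²(p, class-F) = 0 + 81 = 81
d²(p, class-G) = 25 + 81 = 106
d²(p, class-H) = 49 + 1 = 50
d²(p, class-J) = 16 + 4 = 20
d²(p, class-K) = 81 + 25 = 106
p is equidistant from class-A and class-E (both at squared distance 10), and every other site is strictly farther — so p lies on the class-A–class-E Voronoi edge.

class-A and class-E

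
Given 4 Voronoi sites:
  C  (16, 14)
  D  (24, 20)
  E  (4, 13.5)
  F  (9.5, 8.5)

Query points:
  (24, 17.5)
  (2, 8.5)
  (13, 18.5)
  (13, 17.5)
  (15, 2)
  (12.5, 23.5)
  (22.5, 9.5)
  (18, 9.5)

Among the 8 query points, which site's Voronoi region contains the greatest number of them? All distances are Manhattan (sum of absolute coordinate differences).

C

(24, 17.5) — d to each: C:11.5, D:2.5, E:24, F:23.5 → nearest is D
(2, 8.5) — d to each: C:19.5, D:33.5, E:7, F:7.5 → nearest is E
(13, 18.5) — d to each: C:7.5, D:12.5, E:14, F:13.5 → nearest is C
(13, 17.5) — d to each: C:6.5, D:13.5, E:13, F:12.5 → nearest is C
(15, 2) — d to each: C:13, D:27, E:22.5, F:12 → nearest is F
(12.5, 23.5) — d to each: C:13, D:15, E:18.5, F:18 → nearest is C
(22.5, 9.5) — d to each: C:11, D:12, E:22.5, F:14 → nearest is C
(18, 9.5) — d to each: C:6.5, D:16.5, E:18, F:9.5 → nearest is C
Tally — C:5, D:1, E:1, F:1. C captures the most (5).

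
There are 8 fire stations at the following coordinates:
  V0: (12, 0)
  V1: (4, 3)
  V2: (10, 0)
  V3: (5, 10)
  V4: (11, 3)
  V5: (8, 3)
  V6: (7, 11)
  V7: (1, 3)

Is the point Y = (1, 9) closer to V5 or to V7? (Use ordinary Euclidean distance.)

Compare squared distances:
|YV5|² = (1−8)² + (9−3)² = 49 + 36 = 85
|YV7|² = (1−1)² + (9−3)² = 0 + 36 = 36
85 > 36, so V7 is closer.

V7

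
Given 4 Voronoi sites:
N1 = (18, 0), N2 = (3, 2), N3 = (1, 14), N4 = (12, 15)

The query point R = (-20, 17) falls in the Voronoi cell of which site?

N3

Since √ is increasing, it suffices to compare squared distances:
|RN1|² = (-20−18)² + (17−0)² = 1444 + 289 = 1733
|RN2|² = (-20−3)² + (17−2)² = 529 + 225 = 754
|RN3|² = (-20−1)² + (17−14)² = 441 + 9 = 450
|RN4|² = (-20−12)² + (17−15)² = 1024 + 4 = 1028
The smallest is to N3, so R lies in the Voronoi region of N3.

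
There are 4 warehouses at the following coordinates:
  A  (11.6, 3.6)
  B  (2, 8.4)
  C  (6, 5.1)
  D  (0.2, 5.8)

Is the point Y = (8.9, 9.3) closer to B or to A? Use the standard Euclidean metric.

A

Compare squared distances:
|YB|² = (8.9−2)² + (9.3−8.4)² = 47.61 + 0.81 = 48.42
|YA|² = (8.9−11.6)² + (9.3−3.6)² = 7.29 + 32.49 = 39.78
48.42 > 39.78, so A is closer.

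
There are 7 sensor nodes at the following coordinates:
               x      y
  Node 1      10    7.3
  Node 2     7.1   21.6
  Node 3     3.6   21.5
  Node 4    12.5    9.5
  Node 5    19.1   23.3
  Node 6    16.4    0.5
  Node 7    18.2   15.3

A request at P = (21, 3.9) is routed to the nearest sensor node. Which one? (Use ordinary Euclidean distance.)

Node 6

Since √ is increasing, it suffices to compare squared distances:
d²(P, Node 1) = (21−10)² + (3.9−7.3)² = 121 + 11.56 = 132.56
d²(P, Node 2) = (21−7.1)² + (3.9−21.6)² = 193.21 + 313.29 = 506.5
d²(P, Node 3) = (21−3.6)² + (3.9−21.5)² = 302.76 + 309.76 = 612.52
d²(P, Node 4) = (21−12.5)² + (3.9−9.5)² = 72.25 + 31.36 = 103.61
d²(P, Node 5) = (21−19.1)² + (3.9−23.3)² = 3.61 + 376.36 = 379.97
d²(P, Node 6) = (21−16.4)² + (3.9−0.5)² = 21.16 + 11.56 = 32.72
d²(P, Node 7) = (21−18.2)² + (3.9−15.3)² = 7.84 + 129.96 = 137.8
Node 6 is nearest.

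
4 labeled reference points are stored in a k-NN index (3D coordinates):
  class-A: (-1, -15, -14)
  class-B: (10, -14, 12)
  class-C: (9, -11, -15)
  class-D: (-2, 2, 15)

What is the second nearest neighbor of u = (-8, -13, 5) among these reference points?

class-B

Since √ is increasing, it suffices to compare squared distances:
d²(u, class-A) = (-8−(-1))² + (-13−(-15))² + (5−(-14))² = 49 + 4 + 361 = 414
d²(u, class-B) = (-8−10)² + (-13−(-14))² + (5−12)² = 324 + 1 + 49 = 374
d²(u, class-C) = (-8−9)² + (-13−(-11))² + (5−(-15))² = 289 + 4 + 400 = 693
d²(u, class-D) = (-8−(-2))² + (-13−2)² + (5−15)² = 36 + 225 + 100 = 361
Sorted ascending: class-D, class-B, class-A, … — the second-nearest is class-B.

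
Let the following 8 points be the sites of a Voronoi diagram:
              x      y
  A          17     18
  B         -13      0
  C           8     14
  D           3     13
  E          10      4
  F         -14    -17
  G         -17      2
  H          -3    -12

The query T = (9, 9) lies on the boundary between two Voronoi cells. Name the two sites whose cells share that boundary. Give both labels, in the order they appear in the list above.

C and E

Squared distances from T to each site:
|TA|² = 64 + 81 = 145
|TB|² = 484 + 81 = 565
|TC|² = 1 + 25 = 26
|TD|² = 36 + 16 = 52
|TE|² = 1 + 25 = 26
|TF|² = 529 + 676 = 1205
|TG|² = 676 + 49 = 725
|TH|² = 144 + 441 = 585
T is equidistant from C and E (both at squared distance 26), and every other site is strictly farther — so T lies on the C–E Voronoi edge.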